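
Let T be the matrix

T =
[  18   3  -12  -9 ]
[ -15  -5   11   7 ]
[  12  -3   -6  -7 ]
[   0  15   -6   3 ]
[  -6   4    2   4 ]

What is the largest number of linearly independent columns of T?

Row reduce to echelon form.
R2 ← R2 + (5/6)·R1: [0, -5/2, 1, -1/2]
R3 ← R3 − (2/3)·R1: [0, -5, 2, -1]
R5 ← R5 + (1/3)·R1: [0, 5, -2, 1]
R3 ← R3 − (2)·R2: [0, 0, 0, 0]
R4 ← R4 + (6)·R2: [0, 0, 0, 0]
R5 ← R5 + (2)·R2: [0, 0, 0, 0]
Echelon form has 2 nonzero rows, so rank(T) = 2.
The rank gives the maximum number of linearly independent columns: 2.

2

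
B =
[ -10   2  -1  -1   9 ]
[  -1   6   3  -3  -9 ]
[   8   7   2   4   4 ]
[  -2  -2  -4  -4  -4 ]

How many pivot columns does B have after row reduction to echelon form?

4

Row reduce to echelon form.
R2 ← R2 − (1/10)·R1: [0, 29/5, 31/10, -29/10, -99/10]
R3 ← R3 + (4/5)·R1: [0, 43/5, 6/5, 16/5, 56/5]
R4 ← R4 − (1/5)·R1: [0, -12/5, -19/5, -19/5, -29/5]
R3 ← R3 − (43/29)·R2: [0, 0, -197/58, 15/2, 1501/58]
R4 ← R4 + (12/29)·R2: [0, 0, -73/29, -5, -287/29]
R4 ← R4 − (146/197)·R3: [0, 0, 0, -2080/197, -5728/197]
Echelon form has 4 nonzero rows, so rank(B) = 4.
Each nonzero row contributes one pivot column: 4 pivot columns.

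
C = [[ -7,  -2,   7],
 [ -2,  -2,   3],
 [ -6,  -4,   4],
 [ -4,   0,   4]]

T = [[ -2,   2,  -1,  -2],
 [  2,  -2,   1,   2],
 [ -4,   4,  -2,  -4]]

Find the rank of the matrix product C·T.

1

First compute CT:
[[-18,  18,  -9, -18],
 [-12,  12,  -6, -12],
 [-12,  12,  -6, -12],
 [ -8,   8,  -4,  -8]]
Now row reduce the product.
R2 ← R2 − (2/3)·R1: [0, 0, 0, 0]
R3 ← R3 − (2/3)·R1: [0, 0, 0, 0]
R4 ← R4 − (4/9)·R1: [0, 0, 0, 0]
1 nonzero row, so rank(CT) = 1.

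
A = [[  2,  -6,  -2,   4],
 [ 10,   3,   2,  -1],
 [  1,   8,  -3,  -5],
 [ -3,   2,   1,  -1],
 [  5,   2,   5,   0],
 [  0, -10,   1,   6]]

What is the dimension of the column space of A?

4

Row reduce to echelon form.
R2 ← R2 − (5)·R1: [0, 33, 12, -21]
R3 ← R3 − (1/2)·R1: [0, 11, -2, -7]
R4 ← R4 + (3/2)·R1: [0, -7, -2, 5]
R5 ← R5 − (5/2)·R1: [0, 17, 10, -10]
R3 ← R3 − (1/3)·R2: [0, 0, -6, 0]
R4 ← R4 + (7/33)·R2: [0, 0, 6/11, 6/11]
R5 ← R5 − (17/33)·R2: [0, 0, 42/11, 9/11]
R6 ← R6 + (10/33)·R2: [0, 0, 51/11, -4/11]
R4 ← R4 + (1/11)·R3: [0, 0, 0, 6/11]
R5 ← R5 + (7/11)·R3: [0, 0, 0, 9/11]
R6 ← R6 + (17/22)·R3: [0, 0, 0, -4/11]
R5 ← R5 − (3/2)·R4: [0, 0, 0, 0]
R6 ← R6 + (2/3)·R4: [0, 0, 0, 0]
Echelon form has 4 nonzero rows, so rank(A) = 4.
The column space has dimension equal to the rank: 4.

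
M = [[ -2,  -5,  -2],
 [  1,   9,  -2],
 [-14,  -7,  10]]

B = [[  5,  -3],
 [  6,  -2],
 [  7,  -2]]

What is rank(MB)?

2

First compute MB:
[[-54,  20],
 [ 45, -17],
 [-42,  36]]
Now row reduce the product.
R2 ← R2 + (5/6)·R1: [0, -1/3]
R3 ← R3 − (7/9)·R1: [0, 184/9]
R3 ← R3 + (184/3)·R2: [0, 0]
2 nonzero rows, so rank(MB) = 2.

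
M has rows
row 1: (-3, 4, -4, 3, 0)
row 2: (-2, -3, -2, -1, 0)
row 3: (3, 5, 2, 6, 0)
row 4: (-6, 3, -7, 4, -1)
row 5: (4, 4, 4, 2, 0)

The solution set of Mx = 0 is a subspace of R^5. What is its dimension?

1

Row reduce to echelon form.
R2 ← R2 − (2/3)·R1: [0, -17/3, 2/3, -3, 0]
R3 ← R3 + R1: [0, 9, -2, 9, 0]
R4 ← R4 − (2)·R1: [0, -5, 1, -2, -1]
R5 ← R5 + (4/3)·R1: [0, 28/3, -4/3, 6, 0]
R3 ← R3 + (27/17)·R2: [0, 0, -16/17, 72/17, 0]
R4 ← R4 − (15/17)·R2: [0, 0, 7/17, 11/17, -1]
R5 ← R5 + (28/17)·R2: [0, 0, -4/17, 18/17, 0]
R4 ← R4 + (7/16)·R3: [0, 0, 0, 5/2, -1]
R5 ← R5 − (1/4)·R3: [0, 0, 0, 0, 0]
4 nonzero rows, so rank(M) = 4.
M has 5 columns; by rank–nullity, nullity = 5 − 4 = 1.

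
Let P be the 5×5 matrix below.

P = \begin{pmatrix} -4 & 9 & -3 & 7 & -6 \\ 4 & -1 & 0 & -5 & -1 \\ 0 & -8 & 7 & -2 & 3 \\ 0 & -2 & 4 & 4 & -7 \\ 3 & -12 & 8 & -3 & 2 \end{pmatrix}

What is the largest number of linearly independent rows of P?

5

Row reduce to echelon form.
R2 ← R2 + R1: [0, 8, -3, 2, -7]
R5 ← R5 + (3/4)·R1: [0, -21/4, 23/4, 9/4, -5/2]
R3 ← R3 + R2: [0, 0, 4, 0, -4]
R4 ← R4 + (1/4)·R2: [0, 0, 13/4, 9/2, -35/4]
R5 ← R5 + (21/32)·R2: [0, 0, 121/32, 57/16, -227/32]
R4 ← R4 − (13/16)·R3: [0, 0, 0, 9/2, -11/2]
R5 ← R5 − (121/128)·R3: [0, 0, 0, 57/16, -53/16]
R5 ← R5 − (19/24)·R4: [0, 0, 0, 0, 25/24]
Echelon form has 5 nonzero rows, so rank(P) = 5.
The rank gives the maximum number of linearly independent rows: 5.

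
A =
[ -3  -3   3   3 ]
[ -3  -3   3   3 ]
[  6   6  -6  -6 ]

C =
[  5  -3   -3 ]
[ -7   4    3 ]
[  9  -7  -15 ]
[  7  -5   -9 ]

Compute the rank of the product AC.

1

First compute AC:
[[ 54, -39, -72],
 [ 54, -39, -72],
 [-108,  78, 144]]
Now row reduce the product.
R2 ← R2 − R1: [0, 0, 0]
R3 ← R3 + (2)·R1: [0, 0, 0]
1 nonzero row, so rank(AC) = 1.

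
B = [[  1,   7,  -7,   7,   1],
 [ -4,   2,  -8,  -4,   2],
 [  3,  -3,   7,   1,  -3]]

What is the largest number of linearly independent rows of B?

Row reduce to echelon form.
R2 ← R2 + (4)·R1: [0, 30, -36, 24, 6]
R3 ← R3 − (3)·R1: [0, -24, 28, -20, -6]
R3 ← R3 + (4/5)·R2: [0, 0, -4/5, -4/5, -6/5]
Echelon form has 3 nonzero rows, so rank(B) = 3.
The rank gives the maximum number of linearly independent rows: 3.

3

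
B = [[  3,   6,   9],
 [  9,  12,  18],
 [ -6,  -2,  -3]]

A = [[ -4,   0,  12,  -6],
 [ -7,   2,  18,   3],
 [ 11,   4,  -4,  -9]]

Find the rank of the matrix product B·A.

First compute BA:
[[ 45,  48, 108, -81],
 [ 78,  96, 252, -180],
 [  5, -16, -96,  57]]
Now row reduce the product.
R2 ← R2 − (26/15)·R1: [0, 64/5, 324/5, -198/5]
R3 ← R3 − (1/9)·R1: [0, -64/3, -108, 66]
R3 ← R3 + (5/3)·R2: [0, 0, 0, 0]
2 nonzero rows, so rank(BA) = 2.

2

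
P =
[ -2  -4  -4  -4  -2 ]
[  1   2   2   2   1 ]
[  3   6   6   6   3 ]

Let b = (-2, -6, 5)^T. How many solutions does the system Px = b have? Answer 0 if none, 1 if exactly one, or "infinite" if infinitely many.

0

Row reduce the augmented matrix [P | b].
R2 ← R2 + (1/2)·R1: [0, 0, 0, 0, 0, -7]
R3 ← R3 + (3/2)·R1: [0, 0, 0, 0, 0, 2]
R3 ← R3 + (2/7)·R2: [0, 0, 0, 0, 0, 0]
The echelon form has 2 nonzero rows; the last pivot sits in the augmented column, so rank(P) = 1 but rank([P|b]) = 2.
Since the ranks differ, the system is inconsistent.
It has no solutions.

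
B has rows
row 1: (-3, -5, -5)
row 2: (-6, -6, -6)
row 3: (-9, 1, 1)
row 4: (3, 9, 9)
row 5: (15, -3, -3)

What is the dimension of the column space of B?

2

Row reduce to echelon form.
R2 ← R2 − (2)·R1: [0, 4, 4]
R3 ← R3 − (3)·R1: [0, 16, 16]
R4 ← R4 + R1: [0, 4, 4]
R5 ← R5 + (5)·R1: [0, -28, -28]
R3 ← R3 − (4)·R2: [0, 0, 0]
R4 ← R4 − R2: [0, 0, 0]
R5 ← R5 + (7)·R2: [0, 0, 0]
Echelon form has 2 nonzero rows, so rank(B) = 2.
The column space has dimension equal to the rank: 2.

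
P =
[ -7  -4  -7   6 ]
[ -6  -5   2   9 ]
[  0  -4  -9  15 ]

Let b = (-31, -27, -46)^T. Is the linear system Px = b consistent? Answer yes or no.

Row reduce the augmented matrix [P | b].
R2 ← R2 − (6/7)·R1: [0, -11/7, 8, 27/7, -3/7]
R3 ← R3 − (28/11)·R2: [0, 0, -323/11, 57/11, -494/11]
The echelon form has 3 nonzero rows, and every pivot lies in the first 4 columns, so rank(P) = rank([P|b]) = 3.
The system is consistent.

yes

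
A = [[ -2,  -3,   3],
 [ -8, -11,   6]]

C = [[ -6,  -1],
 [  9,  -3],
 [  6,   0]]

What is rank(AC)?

2

First compute AC:
[[  3,  11],
 [-15,  41]]
Now row reduce the product.
R2 ← R2 + (5)·R1: [0, 96]
2 nonzero rows, so rank(AC) = 2.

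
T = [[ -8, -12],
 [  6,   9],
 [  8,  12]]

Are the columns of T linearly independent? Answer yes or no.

Row reduce T to echelon form.
R2 ← R2 + (3/4)·R1: [0, 0]
R3 ← R3 + R1: [0, 0]
1 pivot among 2 columns.
Only 1 < 2 pivot columns, so the columns are linearly dependent.

no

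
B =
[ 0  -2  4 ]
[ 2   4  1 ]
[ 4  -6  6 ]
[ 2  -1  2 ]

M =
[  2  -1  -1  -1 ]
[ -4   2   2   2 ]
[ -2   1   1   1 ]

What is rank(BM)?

1

First compute BM:
[[  0,   0,   0,   0],
 [-14,   7,   7,   7],
 [ 20, -10, -10, -10],
 [  4,  -2,  -2,  -2]]
Now row reduce the product.
Swap R1 ↔ R2
R3 ← R3 + (10/7)·R1: [0, 0, 0, 0]
R4 ← R4 + (2/7)·R1: [0, 0, 0, 0]
1 nonzero row, so rank(BM) = 1.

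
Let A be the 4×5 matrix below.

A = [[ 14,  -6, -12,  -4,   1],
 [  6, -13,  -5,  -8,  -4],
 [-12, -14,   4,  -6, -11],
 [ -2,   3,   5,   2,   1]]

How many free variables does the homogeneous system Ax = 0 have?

1

Row reduce to echelon form.
R2 ← R2 − (3/7)·R1: [0, -73/7, 1/7, -44/7, -31/7]
R3 ← R3 + (6/7)·R1: [0, -134/7, -44/7, -66/7, -71/7]
R4 ← R4 + (1/7)·R1: [0, 15/7, 23/7, 10/7, 8/7]
R3 ← R3 − (134/73)·R2: [0, 0, -478/73, 154/73, -147/73]
R4 ← R4 + (15/73)·R2: [0, 0, 242/73, 10/73, 17/73]
R4 ← R4 + (121/239)·R3: [0, 0, 0, 288/239, -188/239]
4 nonzero rows, so rank(A) = 4.
A has 5 columns; by rank–nullity, nullity = 5 − 4 = 1.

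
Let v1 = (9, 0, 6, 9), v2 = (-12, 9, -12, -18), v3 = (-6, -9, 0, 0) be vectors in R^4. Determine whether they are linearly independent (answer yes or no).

Form the matrix with these vectors as rows and row reduce.
R2 ← R2 + (4/3)·R1: [0, 9, -4, -6]
R3 ← R3 + (2/3)·R1: [0, -9, 4, 6]
R3 ← R3 + R2: [0, 0, 0, 0]
2 nonzero rows, so the 3 vectors span a space of dimension 2.
Since 2 < 3, the vectors are linearly dependent.

no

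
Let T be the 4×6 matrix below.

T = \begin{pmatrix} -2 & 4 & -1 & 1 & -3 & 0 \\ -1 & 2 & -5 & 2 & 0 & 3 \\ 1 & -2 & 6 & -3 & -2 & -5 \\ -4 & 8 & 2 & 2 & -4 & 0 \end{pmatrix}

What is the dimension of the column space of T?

Row reduce to echelon form.
R2 ← R2 − (1/2)·R1: [0, 0, -9/2, 3/2, 3/2, 3]
R3 ← R3 + (1/2)·R1: [0, 0, 11/2, -5/2, -7/2, -5]
R4 ← R4 − (2)·R1: [0, 0, 4, 0, 2, 0]
R3 ← R3 + (11/9)·R2: [0, 0, 0, -2/3, -5/3, -4/3]
R4 ← R4 + (8/9)·R2: [0, 0, 0, 4/3, 10/3, 8/3]
R4 ← R4 + (2)·R3: [0, 0, 0, 0, 0, 0]
Echelon form has 3 nonzero rows, so rank(T) = 3.
The column space has dimension equal to the rank: 3.

3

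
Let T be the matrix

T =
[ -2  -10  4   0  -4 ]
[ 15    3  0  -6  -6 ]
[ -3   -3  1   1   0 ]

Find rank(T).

Row reduce to echelon form.
R2 ← R2 + (15/2)·R1: [0, -72, 30, -6, -36]
R3 ← R3 − (3/2)·R1: [0, 12, -5, 1, 6]
R3 ← R3 + (1/6)·R2: [0, 0, 0, 0, 0]
Echelon form has 2 nonzero rows, so rank(T) = 2.

2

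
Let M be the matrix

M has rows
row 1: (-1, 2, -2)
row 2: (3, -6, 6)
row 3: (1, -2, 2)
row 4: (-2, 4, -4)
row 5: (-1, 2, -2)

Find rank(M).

Row reduce to echelon form.
R2 ← R2 + (3)·R1: [0, 0, 0]
R3 ← R3 + R1: [0, 0, 0]
R4 ← R4 − (2)·R1: [0, 0, 0]
R5 ← R5 − R1: [0, 0, 0]
Echelon form has 1 nonzero row, so rank(M) = 1.

1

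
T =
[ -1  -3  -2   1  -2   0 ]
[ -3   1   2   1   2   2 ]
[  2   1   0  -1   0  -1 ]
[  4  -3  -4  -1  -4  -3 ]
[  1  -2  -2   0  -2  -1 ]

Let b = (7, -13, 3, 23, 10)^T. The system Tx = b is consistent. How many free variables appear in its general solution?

Row reduce the augmented matrix [T | b].
R2 ← R2 − (3)·R1: [0, 10, 8, -2, 8, 2, -34]
R3 ← R3 + (2)·R1: [0, -5, -4, 1, -4, -1, 17]
R4 ← R4 + (4)·R1: [0, -15, -12, 3, -12, -3, 51]
R5 ← R5 + R1: [0, -5, -4, 1, -4, -1, 17]
R3 ← R3 + (1/2)·R2: [0, 0, 0, 0, 0, 0, 0]
R4 ← R4 + (3/2)·R2: [0, 0, 0, 0, 0, 0, 0]
R5 ← R5 + (1/2)·R2: [0, 0, 0, 0, 0, 0, 0]
The echelon form has 2 nonzero rows, and every pivot lies in the first 6 columns, so rank(T) = rank([T|b]) = 2.
The system is consistent.
Free variables = (unknowns) − (rank) = 6 − 2 = 4.

4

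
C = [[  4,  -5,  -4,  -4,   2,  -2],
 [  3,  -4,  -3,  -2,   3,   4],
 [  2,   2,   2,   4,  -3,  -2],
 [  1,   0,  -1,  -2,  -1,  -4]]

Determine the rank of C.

4

Row reduce to echelon form.
R2 ← R2 − (3/4)·R1: [0, -1/4, 0, 1, 3/2, 11/2]
R3 ← R3 − (1/2)·R1: [0, 9/2, 4, 6, -4, -1]
R4 ← R4 − (1/4)·R1: [0, 5/4, 0, -1, -3/2, -7/2]
R3 ← R3 + (18)·R2: [0, 0, 4, 24, 23, 98]
R4 ← R4 + (5)·R2: [0, 0, 0, 4, 6, 24]
Echelon form has 4 nonzero rows, so rank(C) = 4.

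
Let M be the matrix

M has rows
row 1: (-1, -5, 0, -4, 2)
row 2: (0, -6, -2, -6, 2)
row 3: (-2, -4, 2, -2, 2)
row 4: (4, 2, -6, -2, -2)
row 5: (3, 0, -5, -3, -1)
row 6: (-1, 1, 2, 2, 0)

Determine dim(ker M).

Row reduce to echelon form.
R3 ← R3 − (2)·R1: [0, 6, 2, 6, -2]
R4 ← R4 + (4)·R1: [0, -18, -6, -18, 6]
R5 ← R5 + (3)·R1: [0, -15, -5, -15, 5]
R6 ← R6 − R1: [0, 6, 2, 6, -2]
R3 ← R3 + R2: [0, 0, 0, 0, 0]
R4 ← R4 − (3)·R2: [0, 0, 0, 0, 0]
R5 ← R5 − (5/2)·R2: [0, 0, 0, 0, 0]
R6 ← R6 + R2: [0, 0, 0, 0, 0]
2 nonzero rows, so rank(M) = 2.
M has 5 columns; by rank–nullity, nullity = 5 − 2 = 3.

3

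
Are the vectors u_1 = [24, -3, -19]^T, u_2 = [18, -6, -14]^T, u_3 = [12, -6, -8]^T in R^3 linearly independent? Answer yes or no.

Form the matrix with these vectors as rows and row reduce.
R2 ← R2 − (3/4)·R1: [0, -15/4, 1/4]
R3 ← R3 − (1/2)·R1: [0, -9/2, 3/2]
R3 ← R3 − (6/5)·R2: [0, 0, 6/5]
3 nonzero rows, so the 3 vectors span a space of dimension 3.
Since 3 = 3, the vectors are linearly independent.

yes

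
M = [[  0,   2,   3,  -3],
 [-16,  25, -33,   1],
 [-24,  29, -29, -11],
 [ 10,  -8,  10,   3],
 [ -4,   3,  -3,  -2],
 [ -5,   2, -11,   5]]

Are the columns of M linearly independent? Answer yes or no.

Row reduce M to echelon form.
Swap R1 ↔ R2
R3 ← R3 − (3/2)·R1: [0, -17/2, 41/2, -25/2]
R4 ← R4 + (5/8)·R1: [0, 61/8, -85/8, 29/8]
R5 ← R5 − (1/4)·R1: [0, -13/4, 21/4, -9/4]
R6 ← R6 − (5/16)·R1: [0, -93/16, -11/16, 75/16]
R3 ← R3 + (17/4)·R2: [0, 0, 133/4, -101/4]
R4 ← R4 − (61/16)·R2: [0, 0, -353/16, 241/16]
R5 ← R5 + (13/8)·R2: [0, 0, 81/8, -57/8]
R6 ← R6 + (93/32)·R2: [0, 0, 257/32, -129/32]
R4 ← R4 + (353/532)·R3: [0, 0, 0, -225/133]
R5 ← R5 − (81/266)·R3: [0, 0, 0, 75/133]
R6 ← R6 − (257/1064)·R3: [0, 0, 0, 275/133]
R5 ← R5 + (1/3)·R4: [0, 0, 0, 0]
R6 ← R6 + (11/9)·R4: [0, 0, 0, 0]
4 pivots among 4 columns.
Every column is a pivot column, so the columns are linearly independent.

yes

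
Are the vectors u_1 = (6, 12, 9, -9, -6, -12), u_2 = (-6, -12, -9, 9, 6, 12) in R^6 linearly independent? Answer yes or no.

Form the matrix with these vectors as rows and row reduce.
R2 ← R2 + R1: [0, 0, 0, 0, 0, 0]
1 nonzero row, so the 2 vectors span a space of dimension 1.
Since 1 < 2, the vectors are linearly dependent.

no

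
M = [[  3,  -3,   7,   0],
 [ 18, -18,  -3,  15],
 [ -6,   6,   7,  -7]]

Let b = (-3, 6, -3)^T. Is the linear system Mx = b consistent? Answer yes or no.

Row reduce the augmented matrix [M | b].
R2 ← R2 − (6)·R1: [0, 0, -45, 15, 24]
R3 ← R3 + (2)·R1: [0, 0, 21, -7, -9]
R3 ← R3 + (7/15)·R2: [0, 0, 0, 0, 11/5]
The echelon form has 3 nonzero rows; the last pivot sits in the augmented column, so rank(M) = 2 but rank([M|b]) = 3.
Since the ranks differ, the system is inconsistent.

no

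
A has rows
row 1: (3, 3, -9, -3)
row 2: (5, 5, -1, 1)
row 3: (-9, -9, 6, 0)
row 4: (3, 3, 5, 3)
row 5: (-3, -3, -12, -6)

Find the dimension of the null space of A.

2

Row reduce to echelon form.
R2 ← R2 − (5/3)·R1: [0, 0, 14, 6]
R3 ← R3 + (3)·R1: [0, 0, -21, -9]
R4 ← R4 − R1: [0, 0, 14, 6]
R5 ← R5 + R1: [0, 0, -21, -9]
R3 ← R3 + (3/2)·R2: [0, 0, 0, 0]
R4 ← R4 − R2: [0, 0, 0, 0]
R5 ← R5 + (3/2)·R2: [0, 0, 0, 0]
2 nonzero rows, so rank(A) = 2.
A has 4 columns; by rank–nullity, nullity = 4 − 2 = 2.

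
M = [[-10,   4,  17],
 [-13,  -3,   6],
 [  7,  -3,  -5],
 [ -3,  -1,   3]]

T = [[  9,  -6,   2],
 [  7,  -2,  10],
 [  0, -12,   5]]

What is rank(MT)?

First compute MT:
[[-62, -152, 105],
 [-138,  12, -26],
 [ 42,  24, -41],
 [-34, -16,  -1]]
Now row reduce the product.
R2 ← R2 − (69/31)·R1: [0, 10860/31, -8051/31]
R3 ← R3 + (21/31)·R1: [0, -2448/31, 934/31]
R4 ← R4 − (17/31)·R1: [0, 2088/31, -1816/31]
R3 ← R3 + (204/905)·R2: [0, 0, -25714/905]
R4 ← R4 − (174/905)·R2: [0, 0, -7826/905]
R4 ← R4 − (7/23)·R3: [0, 0, 0]
3 nonzero rows, so rank(MT) = 3.

3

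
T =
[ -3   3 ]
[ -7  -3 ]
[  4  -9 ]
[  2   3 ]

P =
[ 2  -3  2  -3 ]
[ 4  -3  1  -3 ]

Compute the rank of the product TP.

2

First compute TP:
[[  6,   0,  -3,   0],
 [-26,  30, -17,  30],
 [-28,  15,  -1,  15],
 [ 16, -15,   7, -15]]
Now row reduce the product.
R2 ← R2 + (13/3)·R1: [0, 30, -30, 30]
R3 ← R3 + (14/3)·R1: [0, 15, -15, 15]
R4 ← R4 − (8/3)·R1: [0, -15, 15, -15]
R3 ← R3 − (1/2)·R2: [0, 0, 0, 0]
R4 ← R4 + (1/2)·R2: [0, 0, 0, 0]
2 nonzero rows, so rank(TP) = 2.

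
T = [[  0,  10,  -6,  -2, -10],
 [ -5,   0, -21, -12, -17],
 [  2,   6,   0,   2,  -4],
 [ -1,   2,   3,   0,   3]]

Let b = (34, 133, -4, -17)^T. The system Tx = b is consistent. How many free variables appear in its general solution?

Row reduce the augmented matrix [T | b].
Swap R1 ↔ R2
R3 ← R3 + (2/5)·R1: [0, 6, -42/5, -14/5, -54/5, 246/5]
R4 ← R4 − (1/5)·R1: [0, 2, 36/5, 12/5, 32/5, -218/5]
R3 ← R3 − (3/5)·R2: [0, 0, -24/5, -8/5, -24/5, 144/5]
R4 ← R4 − (1/5)·R2: [0, 0, 42/5, 14/5, 42/5, -252/5]
R4 ← R4 + (7/4)·R3: [0, 0, 0, 0, 0, 0]
The echelon form has 3 nonzero rows, and every pivot lies in the first 5 columns, so rank(T) = rank([T|b]) = 3.
The system is consistent.
Free variables = (unknowns) − (rank) = 5 − 3 = 2.

2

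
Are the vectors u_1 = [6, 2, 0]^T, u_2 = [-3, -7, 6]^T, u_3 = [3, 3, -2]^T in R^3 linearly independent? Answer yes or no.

no

Form the matrix with these vectors as rows and row reduce.
R2 ← R2 + (1/2)·R1: [0, -6, 6]
R3 ← R3 − (1/2)·R1: [0, 2, -2]
R3 ← R3 + (1/3)·R2: [0, 0, 0]
2 nonzero rows, so the 3 vectors span a space of dimension 2.
Since 2 < 3, the vectors are linearly dependent.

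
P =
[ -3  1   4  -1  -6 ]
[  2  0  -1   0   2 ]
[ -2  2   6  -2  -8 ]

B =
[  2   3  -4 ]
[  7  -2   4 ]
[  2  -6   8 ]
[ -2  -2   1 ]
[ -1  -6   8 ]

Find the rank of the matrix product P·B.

First compute PB:
[[ 17,   3,  -1],
 [  0,   0,   0],
 [ 34,   6,  -2]]
Now row reduce the product.
R3 ← R3 − (2)·R1: [0, 0, 0]
1 nonzero row, so rank(PB) = 1.

1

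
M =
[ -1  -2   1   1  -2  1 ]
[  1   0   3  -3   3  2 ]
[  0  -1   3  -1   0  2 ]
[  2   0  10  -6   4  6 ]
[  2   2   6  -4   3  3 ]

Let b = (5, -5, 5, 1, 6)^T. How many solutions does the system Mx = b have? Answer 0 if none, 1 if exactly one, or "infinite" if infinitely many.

Row reduce the augmented matrix [M | b].
R2 ← R2 + R1: [0, -2, 4, -2, 1, 3, 0]
R4 ← R4 + (2)·R1: [0, -4, 12, -4, 0, 8, 11]
R5 ← R5 + (2)·R1: [0, -2, 8, -2, -1, 5, 16]
R3 ← R3 − (1/2)·R2: [0, 0, 1, 0, -1/2, 1/2, 5]
R4 ← R4 − (2)·R2: [0, 0, 4, 0, -2, 2, 11]
R5 ← R5 − R2: [0, 0, 4, 0, -2, 2, 16]
R4 ← R4 − (4)·R3: [0, 0, 0, 0, 0, 0, -9]
R5 ← R5 − (4)·R3: [0, 0, 0, 0, 0, 0, -4]
R5 ← R5 − (4/9)·R4: [0, 0, 0, 0, 0, 0, 0]
The echelon form has 4 nonzero rows; the last pivot sits in the augmented column, so rank(M) = 3 but rank([M|b]) = 4.
Since the ranks differ, the system is inconsistent.
It has no solutions.

0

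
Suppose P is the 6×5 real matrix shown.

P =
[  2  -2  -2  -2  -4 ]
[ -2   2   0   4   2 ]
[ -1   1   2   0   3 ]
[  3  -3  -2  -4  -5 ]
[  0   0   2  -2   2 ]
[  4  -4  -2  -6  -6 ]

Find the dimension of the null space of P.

Row reduce to echelon form.
R2 ← R2 + R1: [0, 0, -2, 2, -2]
R3 ← R3 + (1/2)·R1: [0, 0, 1, -1, 1]
R4 ← R4 − (3/2)·R1: [0, 0, 1, -1, 1]
R6 ← R6 − (2)·R1: [0, 0, 2, -2, 2]
R3 ← R3 + (1/2)·R2: [0, 0, 0, 0, 0]
R4 ← R4 + (1/2)·R2: [0, 0, 0, 0, 0]
R5 ← R5 + R2: [0, 0, 0, 0, 0]
R6 ← R6 + R2: [0, 0, 0, 0, 0]
2 nonzero rows, so rank(P) = 2.
P has 5 columns; by rank–nullity, nullity = 5 − 2 = 3.

3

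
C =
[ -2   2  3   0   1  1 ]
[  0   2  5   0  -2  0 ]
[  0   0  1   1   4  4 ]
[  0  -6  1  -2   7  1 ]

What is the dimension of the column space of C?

Row reduce to echelon form.
R4 ← R4 + (3)·R2: [0, 0, 16, -2, 1, 1]
R4 ← R4 − (16)·R3: [0, 0, 0, -18, -63, -63]
Echelon form has 4 nonzero rows, so rank(C) = 4.
The column space has dimension equal to the rank: 4.

4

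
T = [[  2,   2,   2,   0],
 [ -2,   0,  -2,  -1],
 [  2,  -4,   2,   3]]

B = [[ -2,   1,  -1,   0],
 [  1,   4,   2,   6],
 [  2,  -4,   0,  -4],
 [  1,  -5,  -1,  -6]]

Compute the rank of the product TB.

2

First compute TB:
[[  2,   2,   2,   4],
 [ -1,  11,   3,  14],
 [ -1, -37, -13, -50]]
Now row reduce the product.
R2 ← R2 + (1/2)·R1: [0, 12, 4, 16]
R3 ← R3 + (1/2)·R1: [0, -36, -12, -48]
R3 ← R3 + (3)·R2: [0, 0, 0, 0]
2 nonzero rows, so rank(TB) = 2.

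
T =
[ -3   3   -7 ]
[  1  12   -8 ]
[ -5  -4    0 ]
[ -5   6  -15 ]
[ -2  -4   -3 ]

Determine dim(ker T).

0

Row reduce to echelon form.
R2 ← R2 + (1/3)·R1: [0, 13, -31/3]
R3 ← R3 − (5/3)·R1: [0, -9, 35/3]
R4 ← R4 − (5/3)·R1: [0, 1, -10/3]
R5 ← R5 − (2/3)·R1: [0, -6, 5/3]
R3 ← R3 + (9/13)·R2: [0, 0, 176/39]
R4 ← R4 − (1/13)·R2: [0, 0, -33/13]
R5 ← R5 + (6/13)·R2: [0, 0, -121/39]
R4 ← R4 + (9/16)·R3: [0, 0, 0]
R5 ← R5 + (11/16)·R3: [0, 0, 0]
3 nonzero rows, so rank(T) = 3.
T has 3 columns; by rank–nullity, nullity = 3 − 3 = 0.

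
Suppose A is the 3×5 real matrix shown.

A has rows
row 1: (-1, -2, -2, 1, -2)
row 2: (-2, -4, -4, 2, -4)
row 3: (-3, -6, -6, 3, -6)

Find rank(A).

Row reduce to echelon form.
R2 ← R2 − (2)·R1: [0, 0, 0, 0, 0]
R3 ← R3 − (3)·R1: [0, 0, 0, 0, 0]
Echelon form has 1 nonzero row, so rank(A) = 1.

1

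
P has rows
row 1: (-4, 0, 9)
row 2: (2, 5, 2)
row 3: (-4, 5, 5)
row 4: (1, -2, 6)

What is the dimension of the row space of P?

3

Row reduce to echelon form.
R2 ← R2 + (1/2)·R1: [0, 5, 13/2]
R3 ← R3 − R1: [0, 5, -4]
R4 ← R4 + (1/4)·R1: [0, -2, 33/4]
R3 ← R3 − R2: [0, 0, -21/2]
R4 ← R4 + (2/5)·R2: [0, 0, 217/20]
R4 ← R4 + (31/30)·R3: [0, 0, 0]
Echelon form has 3 nonzero rows, so rank(P) = 3.
The row space has dimension equal to the rank: 3.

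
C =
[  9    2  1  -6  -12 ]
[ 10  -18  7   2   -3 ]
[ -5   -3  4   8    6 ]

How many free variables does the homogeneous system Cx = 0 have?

2

Row reduce to echelon form.
R2 ← R2 − (10/9)·R1: [0, -182/9, 53/9, 26/3, 31/3]
R3 ← R3 + (5/9)·R1: [0, -17/9, 41/9, 14/3, -2/3]
R3 ← R3 − (17/182)·R2: [0, 0, 729/182, 27/7, -297/182]
3 nonzero rows, so rank(C) = 3.
C has 5 columns; by rank–nullity, nullity = 5 − 3 = 2.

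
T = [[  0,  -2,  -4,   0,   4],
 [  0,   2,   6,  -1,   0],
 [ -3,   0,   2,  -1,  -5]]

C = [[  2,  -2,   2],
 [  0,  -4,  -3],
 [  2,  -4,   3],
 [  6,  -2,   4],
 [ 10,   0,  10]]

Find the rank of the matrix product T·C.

First compute TC:
[[ 32,  24,  34],
 [  6, -30,   8],
 [-58,   0, -54]]
Now row reduce the product.
R2 ← R2 − (3/16)·R1: [0, -69/2, 13/8]
R3 ← R3 + (29/16)·R1: [0, 87/2, 61/8]
R3 ← R3 + (29/23)·R2: [0, 0, 445/46]
3 nonzero rows, so rank(TC) = 3.

3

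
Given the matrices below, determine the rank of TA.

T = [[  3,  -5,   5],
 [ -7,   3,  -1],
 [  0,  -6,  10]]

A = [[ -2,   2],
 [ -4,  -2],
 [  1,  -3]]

First compute TA:
[[ 19,   1],
 [  1, -17],
 [ 34, -18]]
Now row reduce the product.
R2 ← R2 − (1/19)·R1: [0, -324/19]
R3 ← R3 − (34/19)·R1: [0, -376/19]
R3 ← R3 − (94/81)·R2: [0, 0]
2 nonzero rows, so rank(TA) = 2.

2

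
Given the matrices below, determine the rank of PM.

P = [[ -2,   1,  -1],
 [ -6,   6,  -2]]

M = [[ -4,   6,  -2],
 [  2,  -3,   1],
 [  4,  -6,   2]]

First compute PM:
[[  6,  -9,   3],
 [ 28, -42,  14]]
Now row reduce the product.
R2 ← R2 − (14/3)·R1: [0, 0, 0]
1 nonzero row, so rank(PM) = 1.

1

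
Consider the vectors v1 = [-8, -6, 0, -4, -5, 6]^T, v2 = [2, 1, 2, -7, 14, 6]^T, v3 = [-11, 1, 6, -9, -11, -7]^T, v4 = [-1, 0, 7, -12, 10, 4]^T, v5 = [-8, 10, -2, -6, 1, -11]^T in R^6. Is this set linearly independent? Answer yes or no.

Form the matrix with these vectors as rows and row reduce.
R2 ← R2 + (1/4)·R1: [0, -1/2, 2, -8, 51/4, 15/2]
R3 ← R3 − (11/8)·R1: [0, 37/4, 6, -7/2, -33/8, -61/4]
R4 ← R4 − (1/8)·R1: [0, 3/4, 7, -23/2, 85/8, 13/4]
R5 ← R5 − R1: [0, 16, -2, -2, 6, -17]
R3 ← R3 + (37/2)·R2: [0, 0, 43, -303/2, 927/4, 247/2]
R4 ← R4 + (3/2)·R2: [0, 0, 10, -47/2, 119/4, 29/2]
R5 ← R5 + (32)·R2: [0, 0, 62, -258, 414, 223]
R4 ← R4 − (10/43)·R3: [0, 0, 0, 1009/86, -4153/172, -1223/86]
R5 ← R5 − (62/43)·R3: [0, 0, 0, -1701/43, 6867/86, 1932/43]
R5 ← R5 + (3402/1009)·R4: [0, 0, 0, 0, -1575/1009, -3045/1009]
5 nonzero rows, so the 5 vectors span a space of dimension 5.
Since 5 = 5, the vectors are linearly independent.

yes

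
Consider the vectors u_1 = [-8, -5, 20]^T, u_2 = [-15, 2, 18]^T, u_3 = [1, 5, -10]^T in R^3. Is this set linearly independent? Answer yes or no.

no

Form the matrix with these vectors as rows and row reduce.
R2 ← R2 − (15/8)·R1: [0, 91/8, -39/2]
R3 ← R3 + (1/8)·R1: [0, 35/8, -15/2]
R3 ← R3 − (5/13)·R2: [0, 0, 0]
2 nonzero rows, so the 3 vectors span a space of dimension 2.
Since 2 < 3, the vectors are linearly dependent.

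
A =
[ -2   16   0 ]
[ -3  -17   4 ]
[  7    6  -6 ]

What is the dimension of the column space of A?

3

Row reduce to echelon form.
R2 ← R2 − (3/2)·R1: [0, -41, 4]
R3 ← R3 + (7/2)·R1: [0, 62, -6]
R3 ← R3 + (62/41)·R2: [0, 0, 2/41]
Echelon form has 3 nonzero rows, so rank(A) = 3.
The column space has dimension equal to the rank: 3.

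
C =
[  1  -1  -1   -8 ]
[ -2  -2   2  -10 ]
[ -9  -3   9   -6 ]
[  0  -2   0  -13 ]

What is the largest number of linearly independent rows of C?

2

Row reduce to echelon form.
R2 ← R2 + (2)·R1: [0, -4, 0, -26]
R3 ← R3 + (9)·R1: [0, -12, 0, -78]
R3 ← R3 − (3)·R2: [0, 0, 0, 0]
R4 ← R4 − (1/2)·R2: [0, 0, 0, 0]
Echelon form has 2 nonzero rows, so rank(C) = 2.
The rank gives the maximum number of linearly independent rows: 2.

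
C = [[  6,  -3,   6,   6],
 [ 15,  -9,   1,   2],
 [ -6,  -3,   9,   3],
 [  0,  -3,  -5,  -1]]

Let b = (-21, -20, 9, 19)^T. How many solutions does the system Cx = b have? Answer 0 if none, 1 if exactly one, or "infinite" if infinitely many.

1

Row reduce the augmented matrix [C | b].
R2 ← R2 − (5/2)·R1: [0, -3/2, -14, -13, 65/2]
R3 ← R3 + R1: [0, -6, 15, 9, -12]
R3 ← R3 − (4)·R2: [0, 0, 71, 61, -142]
R4 ← R4 − (2)·R2: [0, 0, 23, 25, -46]
R4 ← R4 − (23/71)·R3: [0, 0, 0, 372/71, 0]
The echelon form has 4 nonzero rows, and every pivot lies in the first 4 columns, so rank(C) = rank([C|b]) = 4.
The system is consistent.
rank = 4 = number of unknowns, so the solution is unique.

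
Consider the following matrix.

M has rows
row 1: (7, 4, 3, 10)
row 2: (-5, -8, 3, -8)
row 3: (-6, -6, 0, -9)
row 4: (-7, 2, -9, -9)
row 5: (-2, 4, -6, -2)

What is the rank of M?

Row reduce to echelon form.
R2 ← R2 + (5/7)·R1: [0, -36/7, 36/7, -6/7]
R3 ← R3 + (6/7)·R1: [0, -18/7, 18/7, -3/7]
R4 ← R4 + R1: [0, 6, -6, 1]
R5 ← R5 + (2/7)·R1: [0, 36/7, -36/7, 6/7]
R3 ← R3 − (1/2)·R2: [0, 0, 0, 0]
R4 ← R4 + (7/6)·R2: [0, 0, 0, 0]
R5 ← R5 + R2: [0, 0, 0, 0]
Echelon form has 2 nonzero rows, so rank(M) = 2.

2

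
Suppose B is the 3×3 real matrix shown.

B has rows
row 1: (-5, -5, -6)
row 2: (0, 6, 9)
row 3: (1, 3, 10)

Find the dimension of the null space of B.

Row reduce to echelon form.
R3 ← R3 + (1/5)·R1: [0, 2, 44/5]
R3 ← R3 − (1/3)·R2: [0, 0, 29/5]
3 nonzero rows, so rank(B) = 3.
B has 3 columns; by rank–nullity, nullity = 3 − 3 = 0.

0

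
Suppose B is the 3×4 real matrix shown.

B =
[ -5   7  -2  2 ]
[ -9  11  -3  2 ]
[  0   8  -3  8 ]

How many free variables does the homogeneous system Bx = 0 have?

2

Row reduce to echelon form.
R2 ← R2 − (9/5)·R1: [0, -8/5, 3/5, -8/5]
R3 ← R3 + (5)·R2: [0, 0, 0, 0]
2 nonzero rows, so rank(B) = 2.
B has 4 columns; by rank–nullity, nullity = 4 − 2 = 2.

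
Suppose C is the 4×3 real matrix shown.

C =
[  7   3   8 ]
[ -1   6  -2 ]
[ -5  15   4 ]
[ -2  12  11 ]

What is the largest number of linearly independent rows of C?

Row reduce to echelon form.
R2 ← R2 + (1/7)·R1: [0, 45/7, -6/7]
R3 ← R3 + (5/7)·R1: [0, 120/7, 68/7]
R4 ← R4 + (2/7)·R1: [0, 90/7, 93/7]
R3 ← R3 − (8/3)·R2: [0, 0, 12]
R4 ← R4 − (2)·R2: [0, 0, 15]
R4 ← R4 − (5/4)·R3: [0, 0, 0]
Echelon form has 3 nonzero rows, so rank(C) = 3.
The rank gives the maximum number of linearly independent rows: 3.

3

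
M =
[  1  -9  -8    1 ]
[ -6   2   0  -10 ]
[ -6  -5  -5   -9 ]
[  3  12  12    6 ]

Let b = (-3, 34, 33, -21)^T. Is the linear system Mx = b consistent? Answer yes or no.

Row reduce the augmented matrix [M | b].
R2 ← R2 + (6)·R1: [0, -52, -48, -4, 16]
R3 ← R3 + (6)·R1: [0, -59, -53, -3, 15]
R4 ← R4 − (3)·R1: [0, 39, 36, 3, -12]
R3 ← R3 − (59/52)·R2: [0, 0, 19/13, 20/13, -41/13]
R4 ← R4 + (3/4)·R2: [0, 0, 0, 0, 0]
The echelon form has 3 nonzero rows, and every pivot lies in the first 4 columns, so rank(M) = rank([M|b]) = 3.
The system is consistent.

yes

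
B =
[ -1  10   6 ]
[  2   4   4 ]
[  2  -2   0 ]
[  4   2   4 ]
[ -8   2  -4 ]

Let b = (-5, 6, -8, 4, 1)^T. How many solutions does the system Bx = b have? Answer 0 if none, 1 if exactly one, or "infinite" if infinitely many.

0

Row reduce the augmented matrix [B | b].
R2 ← R2 + (2)·R1: [0, 24, 16, -4]
R3 ← R3 + (2)·R1: [0, 18, 12, -18]
R4 ← R4 + (4)·R1: [0, 42, 28, -16]
R5 ← R5 − (8)·R1: [0, -78, -52, 41]
R3 ← R3 − (3/4)·R2: [0, 0, 0, -15]
R4 ← R4 − (7/4)·R2: [0, 0, 0, -9]
R5 ← R5 + (13/4)·R2: [0, 0, 0, 28]
R4 ← R4 − (3/5)·R3: [0, 0, 0, 0]
R5 ← R5 + (28/15)·R3: [0, 0, 0, 0]
The echelon form has 3 nonzero rows; the last pivot sits in the augmented column, so rank(B) = 2 but rank([B|b]) = 3.
Since the ranks differ, the system is inconsistent.
It has no solutions.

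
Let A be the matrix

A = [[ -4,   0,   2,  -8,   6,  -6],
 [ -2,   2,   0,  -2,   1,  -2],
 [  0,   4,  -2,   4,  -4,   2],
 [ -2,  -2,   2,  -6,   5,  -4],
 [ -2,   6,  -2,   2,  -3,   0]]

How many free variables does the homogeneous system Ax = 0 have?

Row reduce to echelon form.
R2 ← R2 − (1/2)·R1: [0, 2, -1, 2, -2, 1]
R4 ← R4 − (1/2)·R1: [0, -2, 1, -2, 2, -1]
R5 ← R5 − (1/2)·R1: [0, 6, -3, 6, -6, 3]
R3 ← R3 − (2)·R2: [0, 0, 0, 0, 0, 0]
R4 ← R4 + R2: [0, 0, 0, 0, 0, 0]
R5 ← R5 − (3)·R2: [0, 0, 0, 0, 0, 0]
2 nonzero rows, so rank(A) = 2.
A has 6 columns; by rank–nullity, nullity = 6 − 2 = 4.

4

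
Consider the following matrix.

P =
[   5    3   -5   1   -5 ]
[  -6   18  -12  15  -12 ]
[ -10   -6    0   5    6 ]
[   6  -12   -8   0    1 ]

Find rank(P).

Row reduce to echelon form.
R2 ← R2 + (6/5)·R1: [0, 108/5, -18, 81/5, -18]
R3 ← R3 + (2)·R1: [0, 0, -10, 7, -4]
R4 ← R4 − (6/5)·R1: [0, -78/5, -2, -6/5, 7]
R4 ← R4 + (13/18)·R2: [0, 0, -15, 21/2, -6]
R4 ← R4 − (3/2)·R3: [0, 0, 0, 0, 0]
Echelon form has 3 nonzero rows, so rank(P) = 3.

3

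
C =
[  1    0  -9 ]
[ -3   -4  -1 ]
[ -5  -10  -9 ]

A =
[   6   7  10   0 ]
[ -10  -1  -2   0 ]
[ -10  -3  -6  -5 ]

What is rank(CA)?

3

First compute CA:
[[ 96,  34,  64,  45],
 [ 32, -14, -16,   5],
 [160,   2,  24,  45]]
Now row reduce the product.
R2 ← R2 − (1/3)·R1: [0, -76/3, -112/3, -10]
R3 ← R3 − (5/3)·R1: [0, -164/3, -248/3, -30]
R3 ← R3 − (41/19)·R2: [0, 0, -40/19, -160/19]
3 nonzero rows, so rank(CA) = 3.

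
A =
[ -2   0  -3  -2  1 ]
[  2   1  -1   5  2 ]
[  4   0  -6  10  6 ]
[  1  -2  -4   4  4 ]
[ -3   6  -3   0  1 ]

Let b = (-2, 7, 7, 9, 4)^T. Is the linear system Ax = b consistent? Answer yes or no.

no

Row reduce the augmented matrix [A | b].
R2 ← R2 + R1: [0, 1, -4, 3, 3, 5]
R3 ← R3 + (2)·R1: [0, 0, -12, 6, 8, 3]
R4 ← R4 + (1/2)·R1: [0, -2, -11/2, 3, 9/2, 8]
R5 ← R5 − (3/2)·R1: [0, 6, 3/2, 3, -1/2, 7]
R4 ← R4 + (2)·R2: [0, 0, -27/2, 9, 21/2, 18]
R5 ← R5 − (6)·R2: [0, 0, 51/2, -15, -37/2, -23]
R4 ← R4 − (9/8)·R3: [0, 0, 0, 9/4, 3/2, 117/8]
R5 ← R5 + (17/8)·R3: [0, 0, 0, -9/4, -3/2, -133/8]
R5 ← R5 + R4: [0, 0, 0, 0, 0, -2]
The echelon form has 5 nonzero rows; the last pivot sits in the augmented column, so rank(A) = 4 but rank([A|b]) = 5.
Since the ranks differ, the system is inconsistent.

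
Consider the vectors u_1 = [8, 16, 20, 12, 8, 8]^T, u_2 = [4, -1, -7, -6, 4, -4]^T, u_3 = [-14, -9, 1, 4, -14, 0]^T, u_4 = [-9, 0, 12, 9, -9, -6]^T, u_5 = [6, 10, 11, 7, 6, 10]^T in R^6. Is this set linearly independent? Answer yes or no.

Form the matrix with these vectors as rows and row reduce.
R2 ← R2 − (1/2)·R1: [0, -9, -17, -12, 0, -8]
R3 ← R3 + (7/4)·R1: [0, 19, 36, 25, 0, 14]
R4 ← R4 + (9/8)·R1: [0, 18, 69/2, 45/2, 0, 3]
R5 ← R5 − (3/4)·R1: [0, -2, -4, -2, 0, 4]
R3 ← R3 + (19/9)·R2: [0, 0, 1/9, -1/3, 0, -26/9]
R4 ← R4 + (2)·R2: [0, 0, 1/2, -3/2, 0, -13]
R5 ← R5 − (2/9)·R2: [0, 0, -2/9, 2/3, 0, 52/9]
R4 ← R4 − (9/2)·R3: [0, 0, 0, 0, 0, 0]
R5 ← R5 + (2)·R3: [0, 0, 0, 0, 0, 0]
3 nonzero rows, so the 5 vectors span a space of dimension 3.
Since 3 < 5, the vectors are linearly dependent.

no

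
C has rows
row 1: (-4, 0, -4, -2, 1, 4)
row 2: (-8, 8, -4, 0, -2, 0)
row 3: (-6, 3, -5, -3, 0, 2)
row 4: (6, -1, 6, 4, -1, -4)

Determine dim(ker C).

3

Row reduce to echelon form.
R2 ← R2 − (2)·R1: [0, 8, 4, 4, -4, -8]
R3 ← R3 − (3/2)·R1: [0, 3, 1, 0, -3/2, -4]
R4 ← R4 + (3/2)·R1: [0, -1, 0, 1, 1/2, 2]
R3 ← R3 − (3/8)·R2: [0, 0, -1/2, -3/2, 0, -1]
R4 ← R4 + (1/8)·R2: [0, 0, 1/2, 3/2, 0, 1]
R4 ← R4 + R3: [0, 0, 0, 0, 0, 0]
3 nonzero rows, so rank(C) = 3.
C has 6 columns; by rank–nullity, nullity = 6 − 3 = 3.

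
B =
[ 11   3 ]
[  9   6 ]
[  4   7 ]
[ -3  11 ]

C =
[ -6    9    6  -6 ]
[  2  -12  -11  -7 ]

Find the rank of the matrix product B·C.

First compute BC:
[[-60,  63,  33, -87],
 [-42,   9, -12, -96],
 [-10, -48, -53, -73],
 [ 40, -159, -139, -59]]
Now row reduce the product.
R2 ← R2 − (7/10)·R1: [0, -351/10, -351/10, -351/10]
R3 ← R3 − (1/6)·R1: [0, -117/2, -117/2, -117/2]
R4 ← R4 + (2/3)·R1: [0, -117, -117, -117]
R3 ← R3 − (5/3)·R2: [0, 0, 0, 0]
R4 ← R4 − (10/3)·R2: [0, 0, 0, 0]
2 nonzero rows, so rank(BC) = 2.

2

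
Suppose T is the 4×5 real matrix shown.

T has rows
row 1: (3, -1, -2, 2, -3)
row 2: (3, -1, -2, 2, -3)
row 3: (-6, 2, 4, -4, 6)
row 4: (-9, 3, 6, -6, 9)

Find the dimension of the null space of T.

4

Row reduce to echelon form.
R2 ← R2 − R1: [0, 0, 0, 0, 0]
R3 ← R3 + (2)·R1: [0, 0, 0, 0, 0]
R4 ← R4 + (3)·R1: [0, 0, 0, 0, 0]
1 nonzero row, so rank(T) = 1.
T has 5 columns; by rank–nullity, nullity = 5 − 1 = 4.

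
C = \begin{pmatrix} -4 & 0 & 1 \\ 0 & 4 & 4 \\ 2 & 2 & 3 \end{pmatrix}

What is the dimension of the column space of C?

3

Row reduce to echelon form.
R3 ← R3 + (1/2)·R1: [0, 2, 7/2]
R3 ← R3 − (1/2)·R2: [0, 0, 3/2]
Echelon form has 3 nonzero rows, so rank(C) = 3.
The column space has dimension equal to the rank: 3.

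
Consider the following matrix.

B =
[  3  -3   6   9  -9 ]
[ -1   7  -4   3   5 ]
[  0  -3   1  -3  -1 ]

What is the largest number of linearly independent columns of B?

2

Row reduce to echelon form.
R2 ← R2 + (1/3)·R1: [0, 6, -2, 6, 2]
R3 ← R3 + (1/2)·R2: [0, 0, 0, 0, 0]
Echelon form has 2 nonzero rows, so rank(B) = 2.
The rank gives the maximum number of linearly independent columns: 2.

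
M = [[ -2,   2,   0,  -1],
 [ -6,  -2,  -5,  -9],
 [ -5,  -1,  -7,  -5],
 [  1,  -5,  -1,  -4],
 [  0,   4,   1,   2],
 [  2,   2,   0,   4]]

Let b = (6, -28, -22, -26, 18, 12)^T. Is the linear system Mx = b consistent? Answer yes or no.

Row reduce the augmented matrix [M | b].
R2 ← R2 − (3)·R1: [0, -8, -5, -6, -46]
R3 ← R3 − (5/2)·R1: [0, -6, -7, -5/2, -37]
R4 ← R4 + (1/2)·R1: [0, -4, -1, -9/2, -23]
R6 ← R6 + R1: [0, 4, 0, 3, 18]
R3 ← R3 − (3/4)·R2: [0, 0, -13/4, 2, -5/2]
R4 ← R4 − (1/2)·R2: [0, 0, 3/2, -3/2, 0]
R5 ← R5 + (1/2)·R2: [0, 0, -3/2, -1, -5]
R6 ← R6 + (1/2)·R2: [0, 0, -5/2, 0, -5]
R4 ← R4 + (6/13)·R3: [0, 0, 0, -15/26, -15/13]
R5 ← R5 − (6/13)·R3: [0, 0, 0, -25/13, -50/13]
R6 ← R6 − (10/13)·R3: [0, 0, 0, -20/13, -40/13]
R5 ← R5 − (10/3)·R4: [0, 0, 0, 0, 0]
R6 ← R6 − (8/3)·R4: [0, 0, 0, 0, 0]
The echelon form has 4 nonzero rows, and every pivot lies in the first 4 columns, so rank(M) = rank([M|b]) = 4.
The system is consistent.

yes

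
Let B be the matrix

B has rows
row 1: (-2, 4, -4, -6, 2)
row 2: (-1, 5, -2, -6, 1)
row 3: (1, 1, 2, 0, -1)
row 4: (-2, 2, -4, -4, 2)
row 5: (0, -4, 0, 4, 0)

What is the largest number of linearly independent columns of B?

2

Row reduce to echelon form.
R2 ← R2 − (1/2)·R1: [0, 3, 0, -3, 0]
R3 ← R3 + (1/2)·R1: [0, 3, 0, -3, 0]
R4 ← R4 − R1: [0, -2, 0, 2, 0]
R3 ← R3 − R2: [0, 0, 0, 0, 0]
R4 ← R4 + (2/3)·R2: [0, 0, 0, 0, 0]
R5 ← R5 + (4/3)·R2: [0, 0, 0, 0, 0]
Echelon form has 2 nonzero rows, so rank(B) = 2.
The rank gives the maximum number of linearly independent columns: 2.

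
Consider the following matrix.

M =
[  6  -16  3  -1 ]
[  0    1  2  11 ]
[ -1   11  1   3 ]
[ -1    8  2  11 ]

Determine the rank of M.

Row reduce to echelon form.
R3 ← R3 + (1/6)·R1: [0, 25/3, 3/2, 17/6]
R4 ← R4 + (1/6)·R1: [0, 16/3, 5/2, 65/6]
R3 ← R3 − (25/3)·R2: [0, 0, -91/6, -533/6]
R4 ← R4 − (16/3)·R2: [0, 0, -49/6, -287/6]
R4 ← R4 − (7/13)·R3: [0, 0, 0, 0]
Echelon form has 3 nonzero rows, so rank(M) = 3.

3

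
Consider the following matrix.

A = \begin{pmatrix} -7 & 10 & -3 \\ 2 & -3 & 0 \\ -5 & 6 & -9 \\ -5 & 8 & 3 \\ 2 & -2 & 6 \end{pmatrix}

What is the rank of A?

2

Row reduce to echelon form.
R2 ← R2 + (2/7)·R1: [0, -1/7, -6/7]
R3 ← R3 − (5/7)·R1: [0, -8/7, -48/7]
R4 ← R4 − (5/7)·R1: [0, 6/7, 36/7]
R5 ← R5 + (2/7)·R1: [0, 6/7, 36/7]
R3 ← R3 − (8)·R2: [0, 0, 0]
R4 ← R4 + (6)·R2: [0, 0, 0]
R5 ← R5 + (6)·R2: [0, 0, 0]
Echelon form has 2 nonzero rows, so rank(A) = 2.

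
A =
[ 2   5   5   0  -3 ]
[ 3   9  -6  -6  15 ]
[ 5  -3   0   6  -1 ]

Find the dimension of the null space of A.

Row reduce to echelon form.
R2 ← R2 − (3/2)·R1: [0, 3/2, -27/2, -6, 39/2]
R3 ← R3 − (5/2)·R1: [0, -31/2, -25/2, 6, 13/2]
R3 ← R3 + (31/3)·R2: [0, 0, -152, -56, 208]
3 nonzero rows, so rank(A) = 3.
A has 5 columns; by rank–nullity, nullity = 5 − 3 = 2.

2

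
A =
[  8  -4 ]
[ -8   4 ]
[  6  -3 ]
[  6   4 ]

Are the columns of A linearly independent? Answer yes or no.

Row reduce A to echelon form.
R2 ← R2 + R1: [0, 0]
R3 ← R3 − (3/4)·R1: [0, 0]
R4 ← R4 − (3/4)·R1: [0, 7]
Swap R2 ↔ R4
2 pivots among 2 columns.
Every column is a pivot column, so the columns are linearly independent.

yes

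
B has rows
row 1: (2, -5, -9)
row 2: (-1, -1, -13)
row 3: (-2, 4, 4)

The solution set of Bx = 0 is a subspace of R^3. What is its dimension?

1

Row reduce to echelon form.
R2 ← R2 + (1/2)·R1: [0, -7/2, -35/2]
R3 ← R3 + R1: [0, -1, -5]
R3 ← R3 − (2/7)·R2: [0, 0, 0]
2 nonzero rows, so rank(B) = 2.
B has 3 columns; by rank–nullity, nullity = 3 − 2 = 1.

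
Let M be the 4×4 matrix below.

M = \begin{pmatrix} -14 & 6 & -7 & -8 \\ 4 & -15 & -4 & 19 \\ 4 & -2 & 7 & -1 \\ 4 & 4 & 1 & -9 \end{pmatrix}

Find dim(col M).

Row reduce to echelon form.
R2 ← R2 + (2/7)·R1: [0, -93/7, -6, 117/7]
R3 ← R3 + (2/7)·R1: [0, -2/7, 5, -23/7]
R4 ← R4 + (2/7)·R1: [0, 40/7, -1, -79/7]
R3 ← R3 − (2/93)·R2: [0, 0, 159/31, -113/31]
R4 ← R4 + (40/93)·R2: [0, 0, -111/31, -127/31]
R4 ← R4 + (37/53)·R3: [0, 0, 0, -352/53]
Echelon form has 4 nonzero rows, so rank(M) = 4.
The column space has dimension equal to the rank: 4.

4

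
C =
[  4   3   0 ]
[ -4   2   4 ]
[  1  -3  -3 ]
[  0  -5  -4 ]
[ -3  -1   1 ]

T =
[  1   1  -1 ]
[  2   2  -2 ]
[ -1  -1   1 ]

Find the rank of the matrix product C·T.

First compute CT:
[[ 10,  10, -10],
 [ -4,  -4,   4],
 [ -2,  -2,   2],
 [ -6,  -6,   6],
 [ -6,  -6,   6]]
Now row reduce the product.
R2 ← R2 + (2/5)·R1: [0, 0, 0]
R3 ← R3 + (1/5)·R1: [0, 0, 0]
R4 ← R4 + (3/5)·R1: [0, 0, 0]
R5 ← R5 + (3/5)·R1: [0, 0, 0]
1 nonzero row, so rank(CT) = 1.

1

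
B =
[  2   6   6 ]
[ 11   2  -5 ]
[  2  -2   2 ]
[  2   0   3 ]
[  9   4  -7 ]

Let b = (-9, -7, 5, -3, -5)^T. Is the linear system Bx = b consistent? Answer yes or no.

no

Row reduce the augmented matrix [B | b].
R2 ← R2 − (11/2)·R1: [0, -31, -38, 85/2]
R3 ← R3 − R1: [0, -8, -4, 14]
R4 ← R4 − R1: [0, -6, -3, 6]
R5 ← R5 − (9/2)·R1: [0, -23, -34, 71/2]
R3 ← R3 − (8/31)·R2: [0, 0, 180/31, 94/31]
R4 ← R4 − (6/31)·R2: [0, 0, 135/31, -69/31]
R5 ← R5 − (23/31)·R2: [0, 0, -180/31, 123/31]
R4 ← R4 − (3/4)·R3: [0, 0, 0, -9/2]
R5 ← R5 + R3: [0, 0, 0, 7]
R5 ← R5 + (14/9)·R4: [0, 0, 0, 0]
The echelon form has 4 nonzero rows; the last pivot sits in the augmented column, so rank(B) = 3 but rank([B|b]) = 4.
Since the ranks differ, the system is inconsistent.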